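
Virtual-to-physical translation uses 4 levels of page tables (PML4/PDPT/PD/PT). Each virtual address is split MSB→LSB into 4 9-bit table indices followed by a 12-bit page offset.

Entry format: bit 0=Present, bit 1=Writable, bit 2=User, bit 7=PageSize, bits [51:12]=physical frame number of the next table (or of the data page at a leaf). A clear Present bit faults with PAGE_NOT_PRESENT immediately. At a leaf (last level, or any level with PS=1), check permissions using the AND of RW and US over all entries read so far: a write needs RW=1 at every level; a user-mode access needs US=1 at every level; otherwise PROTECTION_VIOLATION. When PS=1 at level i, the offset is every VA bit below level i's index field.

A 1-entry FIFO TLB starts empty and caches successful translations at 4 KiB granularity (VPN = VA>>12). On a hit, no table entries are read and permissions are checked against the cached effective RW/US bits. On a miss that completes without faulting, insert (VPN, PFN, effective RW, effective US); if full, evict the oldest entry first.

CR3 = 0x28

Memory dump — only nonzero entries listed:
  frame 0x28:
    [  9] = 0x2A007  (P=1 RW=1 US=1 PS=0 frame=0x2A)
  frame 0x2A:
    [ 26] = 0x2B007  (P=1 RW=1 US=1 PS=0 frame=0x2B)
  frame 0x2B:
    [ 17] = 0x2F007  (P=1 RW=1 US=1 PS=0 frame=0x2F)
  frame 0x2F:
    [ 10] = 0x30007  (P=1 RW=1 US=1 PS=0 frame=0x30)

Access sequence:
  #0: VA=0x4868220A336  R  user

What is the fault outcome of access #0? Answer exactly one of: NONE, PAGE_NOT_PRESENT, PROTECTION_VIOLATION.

Walk each access:
#0 VA=0x4868220A336 (r,user):
  [0] read 0x28 idx=9: raw=0x2A007 flags P=1 W=1 U=1 S=0
  [1] read 0x2A idx=26: raw=0x2B007 flags P=1 W=1 U=1 S=0
  [2] read 0x2B idx=17: raw=0x2F007 flags P=1 W=1 U=1 S=0
  [3] read 0x2F idx=10: raw=0x30007 flags P=1 W=1 U=1 S=0
  ⇒ phys 0x30336  [4 reads]

Access #0 fault: NONE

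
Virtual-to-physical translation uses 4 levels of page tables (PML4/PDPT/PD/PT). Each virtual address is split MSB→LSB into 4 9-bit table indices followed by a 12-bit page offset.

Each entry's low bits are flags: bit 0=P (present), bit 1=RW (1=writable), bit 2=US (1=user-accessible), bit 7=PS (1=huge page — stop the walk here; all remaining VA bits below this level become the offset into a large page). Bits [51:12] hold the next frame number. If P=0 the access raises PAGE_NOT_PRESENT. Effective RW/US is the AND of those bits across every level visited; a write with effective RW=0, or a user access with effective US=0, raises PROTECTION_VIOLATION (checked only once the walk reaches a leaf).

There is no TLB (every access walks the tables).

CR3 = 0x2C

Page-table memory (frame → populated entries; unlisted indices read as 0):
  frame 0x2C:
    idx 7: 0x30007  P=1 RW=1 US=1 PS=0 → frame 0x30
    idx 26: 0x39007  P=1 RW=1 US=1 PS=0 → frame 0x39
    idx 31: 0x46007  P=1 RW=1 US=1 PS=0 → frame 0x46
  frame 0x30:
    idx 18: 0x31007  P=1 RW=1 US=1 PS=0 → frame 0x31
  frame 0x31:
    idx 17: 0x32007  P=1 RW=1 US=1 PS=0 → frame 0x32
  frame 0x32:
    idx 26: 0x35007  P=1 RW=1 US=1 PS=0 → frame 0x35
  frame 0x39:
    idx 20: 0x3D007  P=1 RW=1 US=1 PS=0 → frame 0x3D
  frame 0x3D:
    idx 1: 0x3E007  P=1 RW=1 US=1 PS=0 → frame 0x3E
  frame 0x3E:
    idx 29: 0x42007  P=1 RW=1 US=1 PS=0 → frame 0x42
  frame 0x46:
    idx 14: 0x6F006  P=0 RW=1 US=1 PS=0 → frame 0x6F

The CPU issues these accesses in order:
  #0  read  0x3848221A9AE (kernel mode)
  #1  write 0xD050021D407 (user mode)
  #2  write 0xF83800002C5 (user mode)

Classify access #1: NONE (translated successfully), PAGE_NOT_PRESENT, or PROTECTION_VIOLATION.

Walk each access:
#0 VA=0x3848221A9AE (r,kernel):
  [0] read 0x2C idx=7: raw=0x30007 flags P=1 W=1 U=1 S=0
  [1] read 0x30 idx=18: raw=0x31007 flags P=1 W=1 U=1 S=0
  [2] read 0x31 idx=17: raw=0x32007 flags P=1 W=1 U=1 S=0
  [3] read 0x32 idx=26: raw=0x35007 flags P=1 W=1 U=1 S=0
  ⇒ phys 0x359AE  [4 reads]
#1 VA=0xD050021D407 (w,user):
  [0] read 0x2C idx=26: raw=0x39007 flags P=1 W=1 U=1 S=0
  [1] read 0x39 idx=20: raw=0x3D007 flags P=1 W=1 U=1 S=0
  [2] read 0x3D idx=1: raw=0x3E007 flags P=1 W=1 U=1 S=0
  [3] read 0x3E idx=29: raw=0x42007 flags P=1 W=1 U=1 S=0
  ⇒ phys 0x42407  [4 reads]
#2 VA=0xF83800002C5 (w,user):
  [0] read 0x2C idx=31: raw=0x46007 flags P=1 W=1 U=1 S=0
  [1] read 0x46 idx=14: raw=0x6F006 flags P=0 W=1 U=1 S=0
  ✗ PAGE_NOT_PRESENT  [2 reads]

Access #1 fault: NONE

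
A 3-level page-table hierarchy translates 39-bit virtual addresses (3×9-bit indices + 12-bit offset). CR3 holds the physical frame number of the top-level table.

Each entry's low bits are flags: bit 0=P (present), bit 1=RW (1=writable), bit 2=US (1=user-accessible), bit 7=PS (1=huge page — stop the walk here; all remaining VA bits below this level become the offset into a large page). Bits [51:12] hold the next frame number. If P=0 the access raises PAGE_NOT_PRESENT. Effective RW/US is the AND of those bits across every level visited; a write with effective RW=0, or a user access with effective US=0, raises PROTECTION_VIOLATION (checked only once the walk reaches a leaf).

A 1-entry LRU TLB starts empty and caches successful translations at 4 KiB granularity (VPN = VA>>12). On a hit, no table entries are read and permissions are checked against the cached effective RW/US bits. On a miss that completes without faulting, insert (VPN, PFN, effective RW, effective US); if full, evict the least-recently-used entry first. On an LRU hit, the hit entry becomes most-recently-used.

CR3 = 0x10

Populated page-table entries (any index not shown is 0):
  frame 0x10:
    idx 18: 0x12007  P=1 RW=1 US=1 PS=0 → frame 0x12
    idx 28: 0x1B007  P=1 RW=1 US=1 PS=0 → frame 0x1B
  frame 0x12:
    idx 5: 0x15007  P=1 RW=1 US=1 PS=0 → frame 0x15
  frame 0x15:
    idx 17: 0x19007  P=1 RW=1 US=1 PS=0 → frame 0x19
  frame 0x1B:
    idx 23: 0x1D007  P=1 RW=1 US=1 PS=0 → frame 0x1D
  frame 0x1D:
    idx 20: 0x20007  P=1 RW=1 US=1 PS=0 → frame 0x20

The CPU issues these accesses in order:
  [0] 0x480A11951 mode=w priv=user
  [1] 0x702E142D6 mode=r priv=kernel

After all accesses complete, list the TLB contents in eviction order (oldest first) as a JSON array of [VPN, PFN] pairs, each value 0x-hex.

Trace:
#0 VA=0x480A11951 (w,user):
  L0 @0x10[18] → 0x12007  P=1,RW=1,US=1,PS=0
  L1 @0x12[5] → 0x15007  P=1,RW=1,US=1,PS=0
  L2 @0x15[17] → 0x19007  P=1,RW=1,US=1,PS=0
  ⇒ phys 0x19951  [3 reads]
#1 VA=0x702E142D6 (r,kernel):
  L0 @0x10[28] → 0x1B007  P=1,RW=1,US=1,PS=0
  L1 @0x1B[23] → 0x1D007  P=1,RW=1,US=1,PS=0
  L2 @0x1D[20] → 0x20007  P=1,RW=1,US=1,PS=0
  ⇒ phys 0x202D6  [3 reads]

TLB: [["0x702E14", "0x20"]]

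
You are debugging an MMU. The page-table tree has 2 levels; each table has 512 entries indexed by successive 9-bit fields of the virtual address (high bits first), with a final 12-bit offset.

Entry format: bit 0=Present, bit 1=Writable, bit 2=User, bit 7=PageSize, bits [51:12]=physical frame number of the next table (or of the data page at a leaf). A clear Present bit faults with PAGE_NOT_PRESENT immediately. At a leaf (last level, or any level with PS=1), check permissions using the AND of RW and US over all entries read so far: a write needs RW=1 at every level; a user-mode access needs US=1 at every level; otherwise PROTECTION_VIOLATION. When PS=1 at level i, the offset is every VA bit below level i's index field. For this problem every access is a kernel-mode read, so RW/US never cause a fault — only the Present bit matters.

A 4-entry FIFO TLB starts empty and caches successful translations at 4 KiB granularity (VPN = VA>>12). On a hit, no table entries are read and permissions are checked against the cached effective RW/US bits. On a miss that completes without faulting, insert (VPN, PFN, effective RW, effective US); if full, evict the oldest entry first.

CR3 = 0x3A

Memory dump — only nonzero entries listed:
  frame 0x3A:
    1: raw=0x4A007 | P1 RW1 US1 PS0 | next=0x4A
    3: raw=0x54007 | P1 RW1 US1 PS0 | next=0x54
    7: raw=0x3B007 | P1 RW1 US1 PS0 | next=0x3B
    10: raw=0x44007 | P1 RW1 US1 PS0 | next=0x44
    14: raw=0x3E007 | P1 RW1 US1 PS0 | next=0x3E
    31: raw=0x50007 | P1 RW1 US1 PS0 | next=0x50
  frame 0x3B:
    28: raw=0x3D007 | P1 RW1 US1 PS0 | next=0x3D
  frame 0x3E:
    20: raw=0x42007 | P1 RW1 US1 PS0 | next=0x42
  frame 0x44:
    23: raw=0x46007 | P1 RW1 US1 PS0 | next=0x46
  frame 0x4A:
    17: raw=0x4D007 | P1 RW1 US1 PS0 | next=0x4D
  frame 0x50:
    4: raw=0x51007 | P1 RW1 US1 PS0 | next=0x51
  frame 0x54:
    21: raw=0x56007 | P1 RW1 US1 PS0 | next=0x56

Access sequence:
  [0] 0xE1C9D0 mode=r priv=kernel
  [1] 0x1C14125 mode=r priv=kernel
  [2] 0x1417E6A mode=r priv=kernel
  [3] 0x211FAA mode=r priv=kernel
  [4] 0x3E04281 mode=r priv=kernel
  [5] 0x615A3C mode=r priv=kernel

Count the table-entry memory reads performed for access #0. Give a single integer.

Per-access translation:
#0 VA=0xE1C9D0 (r,kernel):
  L0: frame=0x3A idx=7 entry=0x3B007 [P=1 RW=1 US=1 PS=0]
  L1: frame=0x3B idx=28 entry=0x3D007 [P=1 RW=1 US=1 PS=0]
  → PA=0x3D9D0  (2 entries read)
#1 VA=0x1C14125 (r,kernel):
  L0: frame=0x3A idx=14 entry=0x3E007 [P=1 RW=1 US=1 PS=0]
  L1: frame=0x3E idx=20 entry=0x42007 [P=1 RW=1 US=1 PS=0]
  → PA=0x42125  (2 entries read)
#2 VA=0x1417E6A (r,kernel):
  L0: frame=0x3A idx=10 entry=0x44007 [P=1 RW=1 US=1 PS=0]
  L1: frame=0x44 idx=23 entry=0x46007 [P=1 RW=1 US=1 PS=0]
  → PA=0x46E6A  (2 entries read)
#3 VA=0x211FAA (r,kernel):
  L0: frame=0x3A idx=1 entry=0x4A007 [P=1 RW=1 US=1 PS=0]
  L1: frame=0x4A idx=17 entry=0x4D007 [P=1 RW=1 US=1 PS=0]
  → PA=0x4DFAA  (2 entries read)
#4 VA=0x3E04281 (r,kernel):
  L0: frame=0x3A idx=31 entry=0x50007 [P=1 RW=1 US=1 PS=0]
  L1: frame=0x50 idx=4 entry=0x51007 [P=1 RW=1 US=1 PS=0]
  → PA=0x51281  (2 entries read)
#5 VA=0x615A3C (r,kernel):
  L0: frame=0x3A idx=3 entry=0x54007 [P=1 RW=1 US=1 PS=0]
  L1: frame=0x54 idx=21 entry=0x56007 [P=1 RW=1 US=1 PS=0]
  → PA=0x56A3C  (2 entries read)

Entries read for #0: 2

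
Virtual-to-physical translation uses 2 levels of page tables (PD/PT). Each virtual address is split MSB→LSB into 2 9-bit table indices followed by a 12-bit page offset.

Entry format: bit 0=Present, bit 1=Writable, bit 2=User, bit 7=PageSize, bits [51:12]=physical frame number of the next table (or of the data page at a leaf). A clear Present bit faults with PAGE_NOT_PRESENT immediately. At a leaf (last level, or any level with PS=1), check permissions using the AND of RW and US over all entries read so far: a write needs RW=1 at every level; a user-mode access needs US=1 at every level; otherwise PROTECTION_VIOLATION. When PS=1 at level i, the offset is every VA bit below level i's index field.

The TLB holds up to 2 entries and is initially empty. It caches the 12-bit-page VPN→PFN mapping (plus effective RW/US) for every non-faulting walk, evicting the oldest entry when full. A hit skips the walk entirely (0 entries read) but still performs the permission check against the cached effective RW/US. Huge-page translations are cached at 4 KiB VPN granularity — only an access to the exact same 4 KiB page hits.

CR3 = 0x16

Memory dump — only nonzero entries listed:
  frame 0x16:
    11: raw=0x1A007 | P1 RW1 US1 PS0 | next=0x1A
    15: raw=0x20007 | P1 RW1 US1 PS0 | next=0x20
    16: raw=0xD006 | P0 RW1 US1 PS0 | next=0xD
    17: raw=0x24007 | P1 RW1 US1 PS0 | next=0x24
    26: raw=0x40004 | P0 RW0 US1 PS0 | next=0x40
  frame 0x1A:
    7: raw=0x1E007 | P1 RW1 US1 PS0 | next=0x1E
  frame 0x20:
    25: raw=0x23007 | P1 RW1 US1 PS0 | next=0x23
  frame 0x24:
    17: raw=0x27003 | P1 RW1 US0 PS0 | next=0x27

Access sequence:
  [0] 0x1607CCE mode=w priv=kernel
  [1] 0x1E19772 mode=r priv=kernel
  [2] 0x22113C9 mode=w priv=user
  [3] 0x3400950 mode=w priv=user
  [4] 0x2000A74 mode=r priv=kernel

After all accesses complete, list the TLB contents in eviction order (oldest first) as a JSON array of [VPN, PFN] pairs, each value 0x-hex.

Trace:
#0 VA=0x1607CCE (w,kernel):
  lvl0: tbl 0x16, slot 11 ⇒ 0x1A007 (P1/RW1/US1/PS0)
  lvl1: tbl 0x1A, slot 7 ⇒ 0x1E007 (P1/RW1/US1/PS0)
  ⇒ phys 0x1ECCE  [2 reads]
#1 VA=0x1E19772 (r,kernel):
  lvl0: tbl 0x16, slot 15 ⇒ 0x20007 (P1/RW1/US1/PS0)
  lvl1: tbl 0x20, slot 25 ⇒ 0x23007 (P1/RW1/US1/PS0)
  ⇒ phys 0x23772  [2 reads]
#2 VA=0x22113C9 (w,user):
  lvl0: tbl 0x16, slot 17 ⇒ 0x24007 (P1/RW1/US1/PS0)
  lvl1: tbl 0x24, slot 17 ⇒ 0x27003 (P1/RW1/US0/PS0)
  ✗ PROTECTION_VIOLATION  [2 reads]
#3 VA=0x3400950 (w,user):
  lvl0: tbl 0x16, slot 26 ⇒ 0x40004 (P0/RW0/US1/PS0)
  ✗ PAGE_NOT_PRESENT  [1 reads]
#4 VA=0x2000A74 (r,kernel):
  lvl0: tbl 0x16, slot 16 ⇒ 0xD006 (P0/RW1/US1/PS0)
  ✗ PAGE_NOT_PRESENT  [1 reads]

TLB: [["0x1607", "0x1E"], ["0x1E19", "0x23"]]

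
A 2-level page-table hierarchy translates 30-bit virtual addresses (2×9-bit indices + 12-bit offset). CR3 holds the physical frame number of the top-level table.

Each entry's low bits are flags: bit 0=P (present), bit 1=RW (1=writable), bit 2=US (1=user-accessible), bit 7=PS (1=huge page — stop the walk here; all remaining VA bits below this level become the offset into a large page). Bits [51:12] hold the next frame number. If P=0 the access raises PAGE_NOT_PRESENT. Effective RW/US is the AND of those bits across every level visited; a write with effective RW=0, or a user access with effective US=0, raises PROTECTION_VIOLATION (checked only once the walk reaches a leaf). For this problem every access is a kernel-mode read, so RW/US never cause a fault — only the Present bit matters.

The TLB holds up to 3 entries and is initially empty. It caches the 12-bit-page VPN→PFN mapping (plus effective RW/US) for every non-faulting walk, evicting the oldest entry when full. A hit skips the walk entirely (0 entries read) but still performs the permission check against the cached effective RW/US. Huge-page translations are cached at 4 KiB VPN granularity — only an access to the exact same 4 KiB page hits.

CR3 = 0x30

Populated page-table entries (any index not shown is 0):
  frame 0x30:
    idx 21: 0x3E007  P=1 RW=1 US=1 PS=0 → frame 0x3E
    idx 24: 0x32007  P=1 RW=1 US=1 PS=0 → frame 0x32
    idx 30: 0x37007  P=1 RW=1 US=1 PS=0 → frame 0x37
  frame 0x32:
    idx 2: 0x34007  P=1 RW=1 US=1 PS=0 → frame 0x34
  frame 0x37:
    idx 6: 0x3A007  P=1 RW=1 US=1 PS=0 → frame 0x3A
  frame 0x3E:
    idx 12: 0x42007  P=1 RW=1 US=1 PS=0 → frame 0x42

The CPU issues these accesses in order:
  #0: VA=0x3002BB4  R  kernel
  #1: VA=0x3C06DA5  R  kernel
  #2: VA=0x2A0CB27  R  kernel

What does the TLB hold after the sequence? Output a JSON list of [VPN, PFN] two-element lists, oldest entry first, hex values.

Trace:
#0 VA=0x3002BB4 (r,kernel):
  lvl0: tbl 0x30, slot 24 ⇒ 0x32007 (P1/RW1/US1/PS0)
  lvl1: tbl 0x32, slot 2 ⇒ 0x34007 (P1/RW1/US1/PS0)
  → PA=0x34BB4  (2 entries read)
#1 VA=0x3C06DA5 (r,kernel):
  lvl0: tbl 0x30, slot 30 ⇒ 0x37007 (P1/RW1/US1/PS0)
  lvl1: tbl 0x37, slot 6 ⇒ 0x3A007 (P1/RW1/US1/PS0)
  → PA=0x3ADA5  (2 entries read)
#2 VA=0x2A0CB27 (r,kernel):
  lvl0: tbl 0x30, slot 21 ⇒ 0x3E007 (P1/RW1/US1/PS0)
  lvl1: tbl 0x3E, slot 12 ⇒ 0x42007 (P1/RW1/US1/PS0)
  → PA=0x42B27  (2 entries read)

TLB: [["0x3002", "0x34"], ["0x3C06", "0x3A"], ["0x2A0C", "0x42"]]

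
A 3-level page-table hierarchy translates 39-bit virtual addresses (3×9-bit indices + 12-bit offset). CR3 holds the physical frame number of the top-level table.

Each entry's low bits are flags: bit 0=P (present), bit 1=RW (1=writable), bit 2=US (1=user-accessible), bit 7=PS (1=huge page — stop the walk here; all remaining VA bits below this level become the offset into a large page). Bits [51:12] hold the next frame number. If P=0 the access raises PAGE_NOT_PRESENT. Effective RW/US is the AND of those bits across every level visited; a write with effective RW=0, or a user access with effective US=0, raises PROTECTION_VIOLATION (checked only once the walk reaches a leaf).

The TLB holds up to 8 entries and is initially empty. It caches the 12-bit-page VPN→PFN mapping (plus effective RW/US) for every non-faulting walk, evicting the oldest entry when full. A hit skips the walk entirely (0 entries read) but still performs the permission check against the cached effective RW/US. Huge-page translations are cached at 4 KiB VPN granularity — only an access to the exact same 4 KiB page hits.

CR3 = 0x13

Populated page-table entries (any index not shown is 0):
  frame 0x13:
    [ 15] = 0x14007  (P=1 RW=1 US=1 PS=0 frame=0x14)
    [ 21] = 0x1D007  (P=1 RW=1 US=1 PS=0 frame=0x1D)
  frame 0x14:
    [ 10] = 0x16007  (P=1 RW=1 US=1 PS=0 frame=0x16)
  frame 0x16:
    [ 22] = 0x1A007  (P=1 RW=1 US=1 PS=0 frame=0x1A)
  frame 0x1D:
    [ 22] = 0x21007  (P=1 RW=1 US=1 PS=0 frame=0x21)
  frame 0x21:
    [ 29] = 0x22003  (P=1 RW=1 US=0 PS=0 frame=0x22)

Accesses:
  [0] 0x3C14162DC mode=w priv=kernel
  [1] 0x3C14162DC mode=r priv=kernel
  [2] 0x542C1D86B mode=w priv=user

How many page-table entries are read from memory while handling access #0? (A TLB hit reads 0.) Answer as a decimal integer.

Walk each access:
#0 VA=0x3C14162DC (w,kernel):
  L0 @0x13[15] → 0x14007  P=1,RW=1,US=1,PS=0
  L1 @0x14[10] → 0x16007  P=1,RW=1,US=1,PS=0
  L2 @0x16[22] → 0x1A007  P=1,RW=1,US=1,PS=0
  ⇒ phys 0x1A2DC  [3 reads]
#1 VA=0x3C14162DC (r,kernel):
  TLB hit vpn=0x3C1416 → PA=0x1A2DC
#2 VA=0x542C1D86B (w,user):
  L0 @0x13[21] → 0x1D007  P=1,RW=1,US=1,PS=0
  L1 @0x1D[22] → 0x21007  P=1,RW=1,US=1,PS=0
  L2 @0x21[29] → 0x22003  P=1,RW=1,US=0,PS=0
  ✗ PROTECTION_VIOLATION  [3 reads]

Entries read for #0: 3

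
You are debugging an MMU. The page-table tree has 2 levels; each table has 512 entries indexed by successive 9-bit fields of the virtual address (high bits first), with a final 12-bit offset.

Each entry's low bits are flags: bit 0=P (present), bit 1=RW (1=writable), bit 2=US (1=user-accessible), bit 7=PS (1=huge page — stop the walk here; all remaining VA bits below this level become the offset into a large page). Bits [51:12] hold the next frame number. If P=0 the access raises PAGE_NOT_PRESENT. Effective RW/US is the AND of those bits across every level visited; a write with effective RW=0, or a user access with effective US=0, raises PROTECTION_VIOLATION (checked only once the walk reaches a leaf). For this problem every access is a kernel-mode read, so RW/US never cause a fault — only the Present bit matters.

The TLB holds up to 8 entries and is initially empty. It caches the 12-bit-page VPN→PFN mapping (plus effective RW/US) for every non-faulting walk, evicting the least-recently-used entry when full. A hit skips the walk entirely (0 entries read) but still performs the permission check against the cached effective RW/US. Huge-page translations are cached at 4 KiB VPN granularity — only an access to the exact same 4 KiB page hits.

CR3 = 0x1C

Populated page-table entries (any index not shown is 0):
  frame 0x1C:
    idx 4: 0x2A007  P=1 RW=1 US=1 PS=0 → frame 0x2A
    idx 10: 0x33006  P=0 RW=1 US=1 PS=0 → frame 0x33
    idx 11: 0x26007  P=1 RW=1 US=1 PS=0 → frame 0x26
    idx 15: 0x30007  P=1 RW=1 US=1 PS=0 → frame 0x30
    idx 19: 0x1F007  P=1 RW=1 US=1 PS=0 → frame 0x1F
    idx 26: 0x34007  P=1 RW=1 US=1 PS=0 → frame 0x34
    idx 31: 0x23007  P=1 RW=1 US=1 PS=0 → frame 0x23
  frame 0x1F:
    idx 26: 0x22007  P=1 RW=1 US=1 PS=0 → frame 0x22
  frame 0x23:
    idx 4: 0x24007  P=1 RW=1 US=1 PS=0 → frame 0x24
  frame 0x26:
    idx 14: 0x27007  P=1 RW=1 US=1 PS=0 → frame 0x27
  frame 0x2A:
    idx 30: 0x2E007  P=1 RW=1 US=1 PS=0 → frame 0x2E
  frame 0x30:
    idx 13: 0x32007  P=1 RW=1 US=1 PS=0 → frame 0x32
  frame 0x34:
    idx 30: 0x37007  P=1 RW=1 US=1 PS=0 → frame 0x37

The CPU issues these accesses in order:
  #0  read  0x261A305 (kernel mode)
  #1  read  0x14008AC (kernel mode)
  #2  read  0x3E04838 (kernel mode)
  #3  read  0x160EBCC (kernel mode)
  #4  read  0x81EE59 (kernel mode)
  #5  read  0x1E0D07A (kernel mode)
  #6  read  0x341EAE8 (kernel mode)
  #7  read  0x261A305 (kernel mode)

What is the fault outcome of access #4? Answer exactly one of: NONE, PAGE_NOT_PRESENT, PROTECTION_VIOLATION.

Per-access translation:
#0 VA=0x261A305 (r,kernel):
  L0: frame=0x1C idx=19 entry=0x1F007 [P=1 RW=1 US=1 PS=0]
  L1: frame=0x1F idx=26 entry=0x22007 [P=1 RW=1 US=1 PS=0]
  ⇒ phys 0x22305  [2 reads]
#1 VA=0x14008AC (r,kernel):
  L0: frame=0x1C idx=10 entry=0x33006 [P=0 RW=1 US=1 PS=0]
  ✗ PAGE_NOT_PRESENT  [1 reads]
#2 VA=0x3E04838 (r,kernel):
  L0: frame=0x1C idx=31 entry=0x23007 [P=1 RW=1 US=1 PS=0]
  L1: frame=0x23 idx=4 entry=0x24007 [P=1 RW=1 US=1 PS=0]
  ⇒ phys 0x24838  [2 reads]
#3 VA=0x160EBCC (r,kernel):
  L0: frame=0x1C idx=11 entry=0x26007 [P=1 RW=1 US=1 PS=0]
  L1: frame=0x26 idx=14 entry=0x27007 [P=1 RW=1 US=1 PS=0]
  ⇒ phys 0x27BCC  [2 reads]
#4 VA=0x81EE59 (r,kernel):
  L0: frame=0x1C idx=4 entry=0x2A007 [P=1 RW=1 US=1 PS=0]
  L1: frame=0x2A idx=30 entry=0x2E007 [P=1 RW=1 US=1 PS=0]
  ⇒ phys 0x2EE59  [2 reads]
#5 VA=0x1E0D07A (r,kernel):
  L0: frame=0x1C idx=15 entry=0x30007 [P=1 RW=1 US=1 PS=0]
  L1: frame=0x30 idx=13 entry=0x32007 [P=1 RW=1 US=1 PS=0]
  ⇒ phys 0x3207A  [2 reads]
#6 VA=0x341EAE8 (r,kernel):
  L0: frame=0x1C idx=26 entry=0x34007 [P=1 RW=1 US=1 PS=0]
  L1: frame=0x34 idx=30 entry=0x37007 [P=1 RW=1 US=1 PS=0]
  ⇒ phys 0x37AE8  [2 reads]
#7 VA=0x261A305 (r,kernel):
  TLB hit vpn=0x261A → PA=0x22305

Access #4 fault: NONE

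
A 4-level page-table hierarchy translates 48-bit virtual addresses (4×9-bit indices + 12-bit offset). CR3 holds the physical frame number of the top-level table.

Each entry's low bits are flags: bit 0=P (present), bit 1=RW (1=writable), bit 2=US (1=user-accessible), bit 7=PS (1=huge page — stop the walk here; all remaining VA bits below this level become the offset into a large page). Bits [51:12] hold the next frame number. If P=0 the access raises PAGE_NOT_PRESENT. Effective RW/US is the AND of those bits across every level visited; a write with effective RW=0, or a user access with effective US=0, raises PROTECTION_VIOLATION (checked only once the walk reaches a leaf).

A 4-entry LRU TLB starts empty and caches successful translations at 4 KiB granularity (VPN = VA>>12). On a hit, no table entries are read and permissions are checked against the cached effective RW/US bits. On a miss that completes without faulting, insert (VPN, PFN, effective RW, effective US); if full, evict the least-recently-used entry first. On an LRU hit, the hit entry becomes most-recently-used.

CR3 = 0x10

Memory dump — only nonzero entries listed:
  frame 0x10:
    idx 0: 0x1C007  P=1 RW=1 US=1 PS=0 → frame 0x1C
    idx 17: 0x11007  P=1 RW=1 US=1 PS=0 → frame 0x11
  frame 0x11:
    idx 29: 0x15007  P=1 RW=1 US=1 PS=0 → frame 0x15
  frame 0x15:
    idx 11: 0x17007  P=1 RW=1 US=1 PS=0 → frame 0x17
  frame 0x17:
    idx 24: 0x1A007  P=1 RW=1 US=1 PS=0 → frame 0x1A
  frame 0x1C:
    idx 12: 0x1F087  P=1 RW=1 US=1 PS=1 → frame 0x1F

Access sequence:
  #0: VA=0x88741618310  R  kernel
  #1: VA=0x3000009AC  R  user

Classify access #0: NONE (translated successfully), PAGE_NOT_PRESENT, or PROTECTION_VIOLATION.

Trace:
#0 VA=0x88741618310 (r,kernel):
  lvl0: tbl 0x10, slot 17 ⇒ 0x11007 (P1/RW1/US1/PS0)
  lvl1: tbl 0x11, slot 29 ⇒ 0x15007 (P1/RW1/US1/PS0)
  lvl2: tbl 0x15, slot 11 ⇒ 0x17007 (P1/RW1/US1/PS0)
  lvl3: tbl 0x17, slot 24 ⇒ 0x1A007 (P1/RW1/US1/PS0)
  ⇒ phys 0x1A310  [4 reads]
#1 VA=0x3000009AC (r,user):
  lvl0: tbl 0x10, slot 0 ⇒ 0x1C007 (P1/RW1/US1/PS0)
  lvl1: tbl 0x1C, slot 12 ⇒ 0x1F087 (P1/RW1/US1/PS1)
  ⇒ phys 0x1F9AC (huge @L1)  [2 reads]

Access #0 fault: NONE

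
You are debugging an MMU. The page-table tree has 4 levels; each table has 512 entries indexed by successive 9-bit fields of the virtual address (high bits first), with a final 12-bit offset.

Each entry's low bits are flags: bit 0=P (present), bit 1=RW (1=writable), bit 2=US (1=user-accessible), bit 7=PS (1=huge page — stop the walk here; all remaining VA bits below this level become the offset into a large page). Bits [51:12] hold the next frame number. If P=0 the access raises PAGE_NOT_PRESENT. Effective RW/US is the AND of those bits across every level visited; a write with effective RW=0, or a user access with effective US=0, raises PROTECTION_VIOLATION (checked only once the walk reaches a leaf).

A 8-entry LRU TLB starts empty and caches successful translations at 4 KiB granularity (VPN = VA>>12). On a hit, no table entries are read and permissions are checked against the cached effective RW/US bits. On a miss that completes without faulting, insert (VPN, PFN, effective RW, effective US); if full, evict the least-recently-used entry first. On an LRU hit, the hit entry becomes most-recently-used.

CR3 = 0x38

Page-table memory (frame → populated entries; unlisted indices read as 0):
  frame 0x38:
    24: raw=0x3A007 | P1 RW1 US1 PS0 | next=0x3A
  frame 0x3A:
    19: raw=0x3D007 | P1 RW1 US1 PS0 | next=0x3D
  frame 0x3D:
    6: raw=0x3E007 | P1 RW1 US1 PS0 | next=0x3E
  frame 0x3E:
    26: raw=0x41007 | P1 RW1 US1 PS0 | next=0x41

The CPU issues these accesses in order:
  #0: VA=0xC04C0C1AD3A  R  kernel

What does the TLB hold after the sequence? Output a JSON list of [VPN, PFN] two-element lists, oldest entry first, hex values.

Walk each access:
#0 VA=0xC04C0C1AD3A (r,kernel):
  lvl0: tbl 0x38, slot 24 ⇒ 0x3A007 (P1/RW1/US1/PS0)
  lvl1: tbl 0x3A, slot 19 ⇒ 0x3D007 (P1/RW1/US1/PS0)
  lvl2: tbl 0x3D, slot 6 ⇒ 0x3E007 (P1/RW1/US1/PS0)
  lvl3: tbl 0x3E, slot 26 ⇒ 0x41007 (P1/RW1/US1/PS0)
  ⇒ phys 0x41D3A  [4 reads]

TLB: [["0xC04C0C1A", "0x41"]]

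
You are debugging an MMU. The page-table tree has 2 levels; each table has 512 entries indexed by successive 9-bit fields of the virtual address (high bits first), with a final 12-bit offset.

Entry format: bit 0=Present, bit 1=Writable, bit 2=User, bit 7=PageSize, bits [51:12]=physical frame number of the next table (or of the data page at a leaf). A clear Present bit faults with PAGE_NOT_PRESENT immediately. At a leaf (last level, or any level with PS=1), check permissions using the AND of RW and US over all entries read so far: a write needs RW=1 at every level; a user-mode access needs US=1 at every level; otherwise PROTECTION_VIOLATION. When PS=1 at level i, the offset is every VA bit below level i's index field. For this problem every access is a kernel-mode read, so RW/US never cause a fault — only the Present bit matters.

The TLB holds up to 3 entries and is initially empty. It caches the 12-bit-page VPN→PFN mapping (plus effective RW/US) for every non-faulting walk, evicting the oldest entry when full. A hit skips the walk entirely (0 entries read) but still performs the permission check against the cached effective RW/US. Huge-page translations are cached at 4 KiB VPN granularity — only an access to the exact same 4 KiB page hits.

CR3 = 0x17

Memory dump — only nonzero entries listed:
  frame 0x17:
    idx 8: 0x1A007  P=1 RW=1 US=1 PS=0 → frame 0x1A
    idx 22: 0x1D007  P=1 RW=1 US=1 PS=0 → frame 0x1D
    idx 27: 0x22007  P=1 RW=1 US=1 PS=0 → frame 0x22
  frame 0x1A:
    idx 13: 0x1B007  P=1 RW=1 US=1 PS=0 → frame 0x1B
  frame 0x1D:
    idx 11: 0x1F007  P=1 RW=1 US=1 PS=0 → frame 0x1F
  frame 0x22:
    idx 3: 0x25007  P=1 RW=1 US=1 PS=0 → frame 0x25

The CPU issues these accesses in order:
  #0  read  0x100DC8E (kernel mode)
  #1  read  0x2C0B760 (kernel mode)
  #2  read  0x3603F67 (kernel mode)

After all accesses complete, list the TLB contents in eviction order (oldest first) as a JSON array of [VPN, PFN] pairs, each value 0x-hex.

Per-access translation:
#0 VA=0x100DC8E (r,kernel):
  L0 @0x17[8] → 0x1A007  P=1,RW=1,US=1,PS=0
  L1 @0x1A[13] → 0x1B007  P=1,RW=1,US=1,PS=0
  → PA=0x1BC8E  (2 entries read)
#1 VA=0x2C0B760 (r,kernel):
  L0 @0x17[22] → 0x1D007  P=1,RW=1,US=1,PS=0
  L1 @0x1D[11] → 0x1F007  P=1,RW=1,US=1,PS=0
  → PA=0x1F760  (2 entries read)
#2 VA=0x3603F67 (r,kernel):
  L0 @0x17[27] → 0x22007  P=1,RW=1,US=1,PS=0
  L1 @0x22[3] → 0x25007  P=1,RW=1,US=1,PS=0
  → PA=0x25F67  (2 entries read)

TLB: [["0x100D", "0x1B"], ["0x2C0B", "0x1F"], ["0x3603", "0x25"]]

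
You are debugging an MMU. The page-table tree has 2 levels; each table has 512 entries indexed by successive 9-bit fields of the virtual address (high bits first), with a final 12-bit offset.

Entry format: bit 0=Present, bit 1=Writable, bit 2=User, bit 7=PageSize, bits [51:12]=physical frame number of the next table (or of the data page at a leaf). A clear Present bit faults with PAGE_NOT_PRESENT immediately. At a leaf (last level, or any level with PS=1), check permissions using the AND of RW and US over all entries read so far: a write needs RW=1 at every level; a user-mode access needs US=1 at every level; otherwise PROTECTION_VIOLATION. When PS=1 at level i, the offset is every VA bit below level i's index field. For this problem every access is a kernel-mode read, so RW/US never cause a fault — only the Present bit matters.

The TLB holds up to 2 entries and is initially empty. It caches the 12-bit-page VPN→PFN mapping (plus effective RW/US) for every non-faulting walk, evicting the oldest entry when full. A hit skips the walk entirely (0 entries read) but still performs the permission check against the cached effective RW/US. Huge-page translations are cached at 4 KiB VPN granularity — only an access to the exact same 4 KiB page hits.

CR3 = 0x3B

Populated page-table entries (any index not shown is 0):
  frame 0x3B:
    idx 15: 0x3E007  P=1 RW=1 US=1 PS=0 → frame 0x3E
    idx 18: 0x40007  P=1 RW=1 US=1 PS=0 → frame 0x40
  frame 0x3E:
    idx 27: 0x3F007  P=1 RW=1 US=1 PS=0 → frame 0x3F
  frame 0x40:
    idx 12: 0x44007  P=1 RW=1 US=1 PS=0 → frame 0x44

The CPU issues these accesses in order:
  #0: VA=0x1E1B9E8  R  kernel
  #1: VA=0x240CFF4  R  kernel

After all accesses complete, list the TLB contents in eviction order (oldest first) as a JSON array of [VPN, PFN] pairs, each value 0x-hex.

Per-access translation:
#0 VA=0x1E1B9E8 (r,kernel):
  L0: frame=0x3B idx=15 entry=0x3E007 [P=1 RW=1 US=1 PS=0]
  L1: frame=0x3E idx=27 entry=0x3F007 [P=1 RW=1 US=1 PS=0]
  ⇒ phys 0x3F9E8  [2 reads]
#1 VA=0x240CFF4 (r,kernel):
  L0: frame=0x3B idx=18 entry=0x40007 [P=1 RW=1 US=1 PS=0]
  L1: frame=0x40 idx=12 entry=0x44007 [P=1 RW=1 US=1 PS=0]
  ⇒ phys 0x44FF4  [2 reads]

TLB: [["0x1E1B", "0x3F"], ["0x240C", "0x44"]]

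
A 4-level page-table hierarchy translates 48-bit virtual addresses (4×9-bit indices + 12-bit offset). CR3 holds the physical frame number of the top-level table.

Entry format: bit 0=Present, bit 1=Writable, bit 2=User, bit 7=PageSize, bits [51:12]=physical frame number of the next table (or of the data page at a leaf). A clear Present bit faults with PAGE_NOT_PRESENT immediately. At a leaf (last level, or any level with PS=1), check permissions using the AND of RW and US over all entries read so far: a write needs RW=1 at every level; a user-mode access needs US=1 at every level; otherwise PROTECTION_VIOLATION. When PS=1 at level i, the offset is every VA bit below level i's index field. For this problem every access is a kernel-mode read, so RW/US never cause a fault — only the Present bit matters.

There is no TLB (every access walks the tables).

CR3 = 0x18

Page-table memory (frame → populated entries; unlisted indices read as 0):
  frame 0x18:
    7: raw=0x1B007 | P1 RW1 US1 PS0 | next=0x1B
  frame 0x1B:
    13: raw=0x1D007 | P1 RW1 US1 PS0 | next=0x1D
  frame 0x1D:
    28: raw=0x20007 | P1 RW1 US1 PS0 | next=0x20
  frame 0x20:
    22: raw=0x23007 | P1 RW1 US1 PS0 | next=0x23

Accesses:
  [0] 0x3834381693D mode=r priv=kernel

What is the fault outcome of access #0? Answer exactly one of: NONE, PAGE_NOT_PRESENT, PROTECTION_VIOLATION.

Trace:
#0 VA=0x3834381693D (r,kernel):
  L0: frame=0x18 idx=7 entry=0x1B007 [P=1 RW=1 US=1 PS=0]
  L1: frame=0x1B idx=13 entry=0x1D007 [P=1 RW=1 US=1 PS=0]
  L2: frame=0x1D idx=28 entry=0x20007 [P=1 RW=1 US=1 PS=0]
  L3: frame=0x20 idx=22 entry=0x23007 [P=1 RW=1 US=1 PS=0]
  ⇒ phys 0x2393D  [4 reads]

Access #0 fault: NONE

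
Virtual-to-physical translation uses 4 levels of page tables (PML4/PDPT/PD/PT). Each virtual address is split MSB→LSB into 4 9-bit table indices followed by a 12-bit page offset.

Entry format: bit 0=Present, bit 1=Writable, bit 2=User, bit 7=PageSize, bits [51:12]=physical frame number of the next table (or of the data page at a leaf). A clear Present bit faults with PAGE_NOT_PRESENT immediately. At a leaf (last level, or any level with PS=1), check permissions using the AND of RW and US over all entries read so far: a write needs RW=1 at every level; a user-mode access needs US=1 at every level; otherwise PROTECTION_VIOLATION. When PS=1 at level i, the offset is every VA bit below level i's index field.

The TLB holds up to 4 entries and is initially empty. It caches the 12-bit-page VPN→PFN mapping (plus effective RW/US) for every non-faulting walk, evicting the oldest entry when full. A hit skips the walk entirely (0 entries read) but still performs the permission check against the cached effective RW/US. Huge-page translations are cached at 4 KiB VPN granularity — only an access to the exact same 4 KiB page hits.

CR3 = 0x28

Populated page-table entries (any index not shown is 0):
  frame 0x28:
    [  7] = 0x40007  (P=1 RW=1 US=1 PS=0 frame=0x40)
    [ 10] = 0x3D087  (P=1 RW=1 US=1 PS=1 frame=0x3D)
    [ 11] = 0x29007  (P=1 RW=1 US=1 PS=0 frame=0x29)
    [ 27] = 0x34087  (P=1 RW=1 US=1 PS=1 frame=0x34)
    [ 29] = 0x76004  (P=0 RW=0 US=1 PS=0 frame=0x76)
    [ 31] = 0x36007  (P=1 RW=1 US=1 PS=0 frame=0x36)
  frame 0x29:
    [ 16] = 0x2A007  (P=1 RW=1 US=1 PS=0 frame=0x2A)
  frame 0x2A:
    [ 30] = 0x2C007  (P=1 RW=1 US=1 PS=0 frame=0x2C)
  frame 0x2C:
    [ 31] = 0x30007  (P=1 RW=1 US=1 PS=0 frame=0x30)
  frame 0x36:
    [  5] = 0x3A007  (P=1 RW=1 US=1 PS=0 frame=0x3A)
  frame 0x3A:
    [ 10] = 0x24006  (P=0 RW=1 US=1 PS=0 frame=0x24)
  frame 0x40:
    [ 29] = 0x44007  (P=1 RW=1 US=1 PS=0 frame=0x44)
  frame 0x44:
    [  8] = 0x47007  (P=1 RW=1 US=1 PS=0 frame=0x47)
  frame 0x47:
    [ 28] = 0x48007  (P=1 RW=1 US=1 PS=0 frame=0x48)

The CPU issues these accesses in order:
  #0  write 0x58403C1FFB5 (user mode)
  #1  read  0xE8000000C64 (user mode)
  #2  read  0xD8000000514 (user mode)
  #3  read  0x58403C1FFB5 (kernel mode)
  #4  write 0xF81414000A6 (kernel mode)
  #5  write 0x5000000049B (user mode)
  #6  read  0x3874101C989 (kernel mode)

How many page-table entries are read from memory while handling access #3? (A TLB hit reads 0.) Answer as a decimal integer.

Walk each access:
#0 VA=0x58403C1FFB5 (w,user):
  [0] read 0x28 idx=11: raw=0x29007 flags P=1 W=1 U=1 S=0
  [1] read 0x29 idx=16: raw=0x2A007 flags P=1 W=1 U=1 S=0
  [2] read 0x2A idx=30: raw=0x2C007 flags P=1 W=1 U=1 S=0
  [3] read 0x2C idx=31: raw=0x30007 flags P=1 W=1 U=1 S=0
  ✓ 0x30FB5  — 4 lookups
#1 VA=0xE8000000C64 (r,user):
  [0] read 0x28 idx=29: raw=0x76004 flags P=0 W=0 U=1 S=0
  ✗ PAGE_NOT_PRESENT  [1 reads]
#2 VA=0xD8000000514 (r,user):
  [0] read 0x28 idx=27: raw=0x34087 flags P=1 W=1 U=1 S=1
  ✓ 0x34514 (huge @L0)  — 1 lookups
#3 VA=0x58403C1FFB5 (r,kernel):
  TLB hit vpn=0x58403C1F → PA=0x30FB5
#4 VA=0xF81414000A6 (w,kernel):
  [0] read 0x28 idx=31: raw=0x36007 flags P=1 W=1 U=1 S=0
  [1] read 0x36 idx=5: raw=0x3A007 flags P=1 W=1 U=1 S=0
  [2] read 0x3A idx=10: raw=0x24006 flags P=0 W=1 U=1 S=0
  ✗ PAGE_NOT_PRESENT  [3 reads]
#5 VA=0x5000000049B (w,user):
  [0] read 0x28 idx=10: raw=0x3D087 flags P=1 W=1 U=1 S=1
  ✓ 0x3D49B (huge @L0)  — 1 lookups
#6 VA=0x3874101C989 (r,kernel):
  [0] read 0x28 idx=7: raw=0x40007 flags P=1 W=1 U=1 S=0
  [1] read 0x40 idx=29: raw=0x44007 flags P=1 W=1 U=1 S=0
  [2] read 0x44 idx=8: raw=0x47007 flags P=1 W=1 U=1 S=0
  [3] read 0x47 idx=28: raw=0x48007 flags P=1 W=1 U=1 S=0
  ✓ 0x48989  — 4 lookups

Entries read for #3: 0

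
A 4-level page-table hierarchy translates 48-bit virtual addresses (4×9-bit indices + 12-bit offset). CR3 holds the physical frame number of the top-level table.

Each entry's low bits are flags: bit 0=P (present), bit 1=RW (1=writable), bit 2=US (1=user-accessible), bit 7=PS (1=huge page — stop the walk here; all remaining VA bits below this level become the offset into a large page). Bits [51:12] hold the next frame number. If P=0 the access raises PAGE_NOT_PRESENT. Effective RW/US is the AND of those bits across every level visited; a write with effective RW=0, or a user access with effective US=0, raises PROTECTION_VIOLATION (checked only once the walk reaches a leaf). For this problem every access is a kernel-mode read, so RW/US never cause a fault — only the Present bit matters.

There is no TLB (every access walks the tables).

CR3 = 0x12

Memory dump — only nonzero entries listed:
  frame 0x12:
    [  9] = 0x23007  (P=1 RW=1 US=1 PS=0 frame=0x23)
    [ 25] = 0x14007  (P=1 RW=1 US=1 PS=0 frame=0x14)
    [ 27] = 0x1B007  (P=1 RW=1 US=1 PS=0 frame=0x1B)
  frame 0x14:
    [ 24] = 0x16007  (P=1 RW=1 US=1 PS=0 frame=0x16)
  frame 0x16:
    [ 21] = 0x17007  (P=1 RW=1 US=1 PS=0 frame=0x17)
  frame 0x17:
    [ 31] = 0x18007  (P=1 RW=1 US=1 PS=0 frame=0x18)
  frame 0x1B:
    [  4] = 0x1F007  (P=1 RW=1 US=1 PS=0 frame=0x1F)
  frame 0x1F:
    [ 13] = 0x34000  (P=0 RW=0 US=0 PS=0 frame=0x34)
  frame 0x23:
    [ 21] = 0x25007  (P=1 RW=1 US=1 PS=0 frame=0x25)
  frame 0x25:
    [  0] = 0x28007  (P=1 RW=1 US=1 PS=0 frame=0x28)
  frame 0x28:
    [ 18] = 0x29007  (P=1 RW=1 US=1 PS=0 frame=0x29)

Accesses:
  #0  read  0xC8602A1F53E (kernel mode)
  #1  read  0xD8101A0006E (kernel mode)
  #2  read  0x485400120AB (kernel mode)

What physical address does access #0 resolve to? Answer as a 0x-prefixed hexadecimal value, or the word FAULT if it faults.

Walk each access:
#0 VA=0xC8602A1F53E (r,kernel):
  L0 @0x12[25] → 0x14007  P=1,RW=1,US=1,PS=0
  L1 @0x14[24] → 0x16007  P=1,RW=1,US=1,PS=0
  L2 @0x16[21] → 0x17007  P=1,RW=1,US=1,PS=0
  L3 @0x17[31] → 0x18007  P=1,RW=1,US=1,PS=0
  ⇒ phys 0x1853E  [4 reads]
#1 VA=0xD8101A0006E (r,kernel):
  L0 @0x12[27] → 0x1B007  P=1,RW=1,US=1,PS=0
  L1 @0x1B[4] → 0x1F007  P=1,RW=1,US=1,PS=0
  L2 @0x1F[13] → 0x34000  P=0,RW=0,US=0,PS=0
  → PAGE_NOT_PRESENT  (3 entries read)
#2 VA=0x485400120AB (r,kernel):
  L0 @0x12[9] → 0x23007  P=1,RW=1,US=1,PS=0
  L1 @0x23[21] → 0x25007  P=1,RW=1,US=1,PS=0
  L2 @0x25[0] → 0x28007  P=1,RW=1,US=1,PS=0
  L3 @0x28[18] → 0x29007  P=1,RW=1,US=1,PS=0
  ⇒ phys 0x290AB  [4 reads]

Access #0 PA: 0x1853E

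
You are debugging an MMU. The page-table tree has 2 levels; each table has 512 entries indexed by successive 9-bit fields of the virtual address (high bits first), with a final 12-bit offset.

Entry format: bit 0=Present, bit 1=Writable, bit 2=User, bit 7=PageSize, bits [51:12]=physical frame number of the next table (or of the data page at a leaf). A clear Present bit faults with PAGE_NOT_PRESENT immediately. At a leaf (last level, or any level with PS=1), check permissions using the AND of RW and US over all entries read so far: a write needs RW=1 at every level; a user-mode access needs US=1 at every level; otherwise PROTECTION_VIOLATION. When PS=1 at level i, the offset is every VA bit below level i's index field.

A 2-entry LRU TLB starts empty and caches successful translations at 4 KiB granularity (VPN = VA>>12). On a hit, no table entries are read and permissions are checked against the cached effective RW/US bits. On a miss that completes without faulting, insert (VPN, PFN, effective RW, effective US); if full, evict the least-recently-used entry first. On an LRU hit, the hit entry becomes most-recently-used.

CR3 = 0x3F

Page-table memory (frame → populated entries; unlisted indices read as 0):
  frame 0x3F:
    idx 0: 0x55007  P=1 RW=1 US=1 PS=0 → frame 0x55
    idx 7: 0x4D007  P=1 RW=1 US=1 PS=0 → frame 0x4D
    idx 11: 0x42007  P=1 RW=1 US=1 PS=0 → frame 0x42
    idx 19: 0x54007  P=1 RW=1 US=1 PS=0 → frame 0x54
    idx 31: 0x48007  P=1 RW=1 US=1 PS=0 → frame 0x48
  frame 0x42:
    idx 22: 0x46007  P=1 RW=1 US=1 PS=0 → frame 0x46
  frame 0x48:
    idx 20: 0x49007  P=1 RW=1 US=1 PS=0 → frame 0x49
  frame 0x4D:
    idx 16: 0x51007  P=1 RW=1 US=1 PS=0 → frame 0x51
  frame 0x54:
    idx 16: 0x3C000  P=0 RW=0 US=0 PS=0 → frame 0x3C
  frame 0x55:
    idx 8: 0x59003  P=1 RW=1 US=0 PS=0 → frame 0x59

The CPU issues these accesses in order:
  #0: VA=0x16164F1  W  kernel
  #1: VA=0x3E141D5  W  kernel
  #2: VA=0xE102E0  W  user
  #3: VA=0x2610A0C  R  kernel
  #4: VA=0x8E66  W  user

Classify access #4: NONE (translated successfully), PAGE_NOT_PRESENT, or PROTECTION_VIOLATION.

Trace:
#0 VA=0x16164F1 (w,kernel):
  lvl0: tbl 0x3F, slot 11 ⇒ 0x42007 (P1/RW1/US1/PS0)
  lvl1: tbl 0x42, slot 22 ⇒ 0x46007 (P1/RW1/US1/PS0)
  ✓ 0x464F1  — 2 lookups
#1 VA=0x3E141D5 (w,kernel):
  lvl0: tbl 0x3F, slot 31 ⇒ 0x48007 (P1/RW1/US1/PS0)
  lvl1: tbl 0x48, slot 20 ⇒ 0x49007 (P1/RW1/US1/PS0)
  ✓ 0x491D5  — 2 lookups
#2 VA=0xE102E0 (w,user):
  lvl0: tbl 0x3F, slot 7 ⇒ 0x4D007 (P1/RW1/US1/PS0)
  lvl1: tbl 0x4D, slot 16 ⇒ 0x51007 (P1/RW1/US1/PS0)
  ✓ 0x512E0  — 2 lookups
#3 VA=0x2610A0C (r,kernel):
  lvl0: tbl 0x3F, slot 19 ⇒ 0x54007 (P1/RW1/US1/PS0)
  lvl1: tbl 0x54, slot 16 ⇒ 0x3C000 (P0/RW0/US0/PS0)
  ✗ PAGE_NOT_PRESENT  [2 reads]
#4 VA=0x8E66 (w,user):
  lvl0: tbl 0x3F, slot 0 ⇒ 0x55007 (P1/RW1/US1/PS0)
  lvl1: tbl 0x55, slot 8 ⇒ 0x59003 (P1/RW1/US0/PS0)
  ✗ PROTECTION_VIOLATION  [2 reads]

Access #4 fault: PROTECTION_VIOLATION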